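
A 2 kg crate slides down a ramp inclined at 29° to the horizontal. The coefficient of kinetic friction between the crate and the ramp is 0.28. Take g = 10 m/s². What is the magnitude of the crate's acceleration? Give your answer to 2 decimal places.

2.40 m/s²

Resolving the weight along the incline: the component pulling the crate down the slope is mg sin 29° = 2 × 10 × 0.4848 = 9.696 N, and the normal force is N = mg cos 29° = 2 × 10 × 0.8746 = 17.492 N.
Kinetic friction acts up the slope with magnitude f = μN = 0.28 × 17.492 = 4.898 N.
Net force along the incline is 9.696 − 4.898 = 4.798 N, so a = 4.798 / 2 = 2.3990 m/s².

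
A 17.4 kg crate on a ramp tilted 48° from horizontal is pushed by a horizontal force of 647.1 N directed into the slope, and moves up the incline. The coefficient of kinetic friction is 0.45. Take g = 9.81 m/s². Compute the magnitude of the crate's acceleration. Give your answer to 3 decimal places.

The horizontal push has components F cos 48° = 647.1 × 0.6691 = 432.975 N up the incline and F sin 48° = 647.1 × 0.7431 = 480.860 N pressing into the surface.
The normal force is therefore N = mg cos 48° + F sin 48° = 114.211 + 480.860 = 595.071 N, and kinetic friction down the slope is μN = 0.45 × 595.071 = 267.782 N.
Along the incline: F cos 48° − mg sin 48° − μN = ma, so 432.975 − 126.843 − 267.782 = 17.4 a, giving a = 2.2040 m/s².

2.204 m/s²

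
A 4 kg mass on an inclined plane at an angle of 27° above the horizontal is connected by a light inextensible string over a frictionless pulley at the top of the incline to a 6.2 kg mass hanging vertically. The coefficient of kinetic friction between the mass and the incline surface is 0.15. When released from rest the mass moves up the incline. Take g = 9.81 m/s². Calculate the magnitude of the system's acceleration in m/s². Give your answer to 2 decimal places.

3.70 m/s²

For the mass on the incline: the weight component along the slope is m₁g sin 27° = 4 × 9.81 × 0.4540 = 17.815 N and the normal force is N = m₁g cos 27° = 34.963 N.
Kinetic friction opposes the mass's motion up the incline: f = μN = 0.15 × 34.963 = 5.244 N acting down the slope.
Newton's second law for the mass (up-slope positive): T − 17.815 − 5.244 = 4 a. For the hanging mass (downward positive): 6.2 × 9.81 − T = 6.2 a.
Adding the two equations eliminates T: 37.763 = 10.2 a, so a = 3.7023 m/s².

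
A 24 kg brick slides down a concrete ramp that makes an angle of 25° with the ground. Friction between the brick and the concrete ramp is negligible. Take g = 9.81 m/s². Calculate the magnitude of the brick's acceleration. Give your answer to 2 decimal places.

Resolving the weight along the incline: the component pulling the brick down the slope is mg sin 25° = 24 × 9.81 × 0.4226 = 99.497 N, and the normal force is N = mg cos 25° = 24 × 9.81 × 0.9063 = 213.379 N.
With no friction the net force along the incline is 99.497 N, so a = g sin 25° = 99.497 / 24 = 4.1457 m/s².

4.15 m/s²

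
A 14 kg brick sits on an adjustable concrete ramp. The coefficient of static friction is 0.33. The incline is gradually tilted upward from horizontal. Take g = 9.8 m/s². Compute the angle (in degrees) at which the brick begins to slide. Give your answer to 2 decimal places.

18.26°

At the threshold of sliding, static friction is at its maximum μ_s N and exactly balances the weight component along the incline: mg sin θ = μ_s mg cos θ.
Hence tan θ = μ_s = 0.33, so θ = arctan(0.33) = 18.2629°.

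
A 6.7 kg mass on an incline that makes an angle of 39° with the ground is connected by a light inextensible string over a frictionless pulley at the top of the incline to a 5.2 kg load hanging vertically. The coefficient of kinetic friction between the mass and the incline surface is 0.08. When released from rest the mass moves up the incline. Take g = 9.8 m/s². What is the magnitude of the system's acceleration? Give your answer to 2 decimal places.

0.47 m/s²

For the mass on the incline: the weight component along the slope is m₁g sin 39° = 6.7 × 9.8 × 0.6293 = 41.320 N and the normal force is N = m₁g cos 39° = 51.027 N.
Kinetic friction opposes the mass's motion up the incline: f = μN = 0.08 × 51.027 = 4.082 N acting down the slope.
Newton's second law for the mass (up-slope positive): T − 41.320 − 4.082 = 6.7 a. For the hanging load (downward positive): 5.2 × 9.8 − T = 5.2 a.
Adding the two equations eliminates T: 5.558 = 11.9 a, so a = 0.4671 m/s².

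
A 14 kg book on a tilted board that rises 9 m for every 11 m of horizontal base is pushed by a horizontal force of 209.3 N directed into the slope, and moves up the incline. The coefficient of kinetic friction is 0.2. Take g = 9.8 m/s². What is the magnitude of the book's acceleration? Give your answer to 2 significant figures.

2.0 m/s²

The horizontal push has components F cos 39.29° = 209.3 × 0.7740 = 161.998 N up the incline and F sin 39.29° = 209.3 × 0.6332 = 132.529 N pressing into the surface.
The normal force is therefore N = mg cos 39.29° + F sin 39.29° = 106.193 + 132.529 = 238.722 N, and kinetic friction down the slope is μN = 0.2 × 238.722 = 47.744 N.
Along the incline: F cos 39.29° − mg sin 39.29° − μN = ma, so 161.998 − 86.875 − 47.744 = 14 a, giving a = 1.9556 m/s².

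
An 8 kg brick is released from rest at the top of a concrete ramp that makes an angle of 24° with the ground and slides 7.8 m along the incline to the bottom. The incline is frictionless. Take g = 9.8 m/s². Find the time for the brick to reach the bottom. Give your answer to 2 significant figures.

The weight component along the incline is mg sin 24° = 31.888 N and the normal force is N = mg cos 24° = 71.622 N.
With no friction, a = g sin 24° = 3.9860 m/s².
Starting from rest, L = ½at², so t = √(2L/a) = √(2 × 7.8 / 3.9860) = 1.9783 s.

2.0 s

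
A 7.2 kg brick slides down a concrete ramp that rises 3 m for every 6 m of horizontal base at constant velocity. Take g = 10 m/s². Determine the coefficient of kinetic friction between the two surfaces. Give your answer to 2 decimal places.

0.50

At constant velocity the net force along the incline is zero: mg sin 26.57° = μ mg cos 26.57°.
So μ = tan 26.57° = 0.4472 / 0.8944 = 0.5000.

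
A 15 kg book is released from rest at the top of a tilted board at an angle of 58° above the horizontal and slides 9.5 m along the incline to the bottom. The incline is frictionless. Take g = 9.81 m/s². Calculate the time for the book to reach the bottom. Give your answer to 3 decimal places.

The weight component along the incline is mg sin 58° = 124.790 N and the normal force is N = mg cos 58° = 77.978 N.
With no friction, a = g sin 58° = 8.3194 m/s².
Starting from rest, L = ½at², so t = √(2L/a) = √(2 × 9.5 / 8.3194) = 1.5112 s.

1.511 s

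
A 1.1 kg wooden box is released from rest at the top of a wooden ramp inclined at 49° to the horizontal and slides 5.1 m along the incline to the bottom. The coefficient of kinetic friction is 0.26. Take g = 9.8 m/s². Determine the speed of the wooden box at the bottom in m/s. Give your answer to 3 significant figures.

The weight component along the incline is mg sin 49° = 8.136 N and the normal force is N = mg cos 49° = 7.072 N.
Friction up the slope is f = μN = 0.26 × 7.072 = 1.839 N, so the net downslope force is 8.136 − 1.839 = 6.297 N and a = 6.297 / 1.1 = 5.7245 m/s².
Starting from rest over a distance of 5.1 m, v² = 2aL = 2 × 5.7245 × 5.1 = 58.3899, so v = 7.6413 m/s.

7.64 m/s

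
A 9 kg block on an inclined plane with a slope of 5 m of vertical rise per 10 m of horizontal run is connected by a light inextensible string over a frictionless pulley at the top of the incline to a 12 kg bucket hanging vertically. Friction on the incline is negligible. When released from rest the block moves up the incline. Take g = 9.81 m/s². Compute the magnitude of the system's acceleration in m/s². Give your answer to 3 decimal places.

3.726 m/s²

For the block on the incline: the weight component along the slope is m₁g sin 26.57° = 9 × 9.81 × 0.4472 = 39.483 N and the normal force is N = m₁g cos 26.57° = 78.969 N.
Newton's second law for the block (up-slope positive): T − 39.483 = 9 a. For the hanging bucket (downward positive): 12 × 9.81 − T = 12 a.
Adding the two equations eliminates T: 78.237 = 21 a, so a = 3.7256 m/s².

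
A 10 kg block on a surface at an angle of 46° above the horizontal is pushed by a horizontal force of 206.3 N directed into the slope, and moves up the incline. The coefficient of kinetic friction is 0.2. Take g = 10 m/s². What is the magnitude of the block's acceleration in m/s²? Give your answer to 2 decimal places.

The horizontal push has components F cos 46° = 206.3 × 0.6947 = 143.317 N up the incline and F sin 46° = 206.3 × 0.7193 = 148.392 N pressing into the surface.
The normal force is therefore N = mg cos 46° + F sin 46° = 69.470 + 148.392 = 217.862 N, and kinetic friction down the slope is μN = 0.2 × 217.862 = 43.572 N.
Along the incline: F cos 46° − mg sin 46° − μN = ma, so 143.317 − 71.930 − 43.572 = 10 a, giving a = 2.7815 m/s².

2.78 m/s²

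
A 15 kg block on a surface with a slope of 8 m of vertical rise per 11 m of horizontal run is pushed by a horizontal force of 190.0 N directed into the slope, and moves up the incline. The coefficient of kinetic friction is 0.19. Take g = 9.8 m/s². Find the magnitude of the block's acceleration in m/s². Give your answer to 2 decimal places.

1.56 m/s²

The horizontal push has components F cos 36.03° = 190.0 × 0.8087 = 153.653 N up the incline and F sin 36.03° = 190.0 × 0.5882 = 111.758 N pressing into the surface.
The normal force is therefore N = mg cos 36.03° + F sin 36.03° = 118.879 + 111.758 = 230.637 N, and kinetic friction down the slope is μN = 0.19 × 230.637 = 43.821 N.
Along the incline: F cos 36.03° − mg sin 36.03° − μN = ma, so 153.653 − 86.465 − 43.821 = 15 a, giving a = 1.5578 m/s².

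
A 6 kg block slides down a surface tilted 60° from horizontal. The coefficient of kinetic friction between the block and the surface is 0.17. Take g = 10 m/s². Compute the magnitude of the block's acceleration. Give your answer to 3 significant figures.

7.81 m/s²

Resolving the weight along the incline: the component pulling the block down the slope is mg sin 60° = 6 × 10 × 0.8660 = 51.960 N, and the normal force is N = mg cos 60° = 6 × 10 × 0.5000 = 30.000 N.
Kinetic friction acts up the slope with magnitude f = μN = 0.17 × 30.000 = 5.100 N.
Net force along the incline is 51.960 − 5.100 = 46.860 N, so a = 46.860 / 6 = 7.8100 m/s².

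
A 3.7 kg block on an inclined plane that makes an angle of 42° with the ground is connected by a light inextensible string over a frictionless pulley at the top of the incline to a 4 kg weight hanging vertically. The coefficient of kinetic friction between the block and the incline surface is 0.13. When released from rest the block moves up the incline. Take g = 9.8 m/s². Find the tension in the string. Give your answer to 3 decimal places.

33.260 N

For the block on the incline: the weight component along the slope is m₁g sin 42° = 3.7 × 9.8 × 0.6691 = 24.262 N and the normal force is N = m₁g cos 42° = 26.946 N.
Kinetic friction opposes the block's motion up the incline: f = μN = 0.13 × 26.946 = 3.503 N acting down the slope.
Newton's second law for the block (up-slope positive): T − 24.262 − 3.503 = 3.7 a. For the hanging weight (downward positive): 4 × 9.8 − T = 4 a.
Adding the two equations eliminates T: 11.435 = 7.7 a, so a = 1.4851 m/s².
Then from the hanging weight's equation, T = 4 × (9.8 − 1.4851) = 33.260 N.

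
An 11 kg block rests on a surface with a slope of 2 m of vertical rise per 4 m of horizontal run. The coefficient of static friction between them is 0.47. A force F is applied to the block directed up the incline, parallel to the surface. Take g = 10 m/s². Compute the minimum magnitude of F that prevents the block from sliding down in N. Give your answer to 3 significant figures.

The normal force is N = mg cos 26.57° = 98.387 N. With F at its minimum the block is on the verge of sliding down, so static friction is at its maximum μ_s N = 0.47 × 98.387 = 46.242 N and acts up the slope.
Equilibrium along the incline: F + μ_s N = mg sin 26.57°, so F = 49.193 − 46.242 = 2.951 N.

2.95 N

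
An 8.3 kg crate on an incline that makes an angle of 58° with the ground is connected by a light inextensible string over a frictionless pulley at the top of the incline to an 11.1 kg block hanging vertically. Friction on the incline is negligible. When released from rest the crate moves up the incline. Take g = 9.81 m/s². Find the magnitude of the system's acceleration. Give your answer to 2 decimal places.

For the crate on the incline: the weight component along the slope is m₁g sin 58° = 8.3 × 9.81 × 0.8480 = 69.047 N and the normal force is N = m₁g cos 58° = 43.148 N.
Newton's second law for the crate (up-slope positive): T − 69.047 = 8.3 a. For the hanging block (downward positive): 11.1 × 9.81 − T = 11.1 a.
Adding the two equations eliminates T: 39.844 = 19.4 a, so a = 2.0538 m/s².

2.05 m/s²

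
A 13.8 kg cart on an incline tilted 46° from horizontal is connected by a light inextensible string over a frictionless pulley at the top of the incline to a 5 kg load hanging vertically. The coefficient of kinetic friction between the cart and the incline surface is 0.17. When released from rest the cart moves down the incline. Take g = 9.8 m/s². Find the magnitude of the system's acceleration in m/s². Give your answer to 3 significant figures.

1.72 m/s²

For the cart on the incline: the weight component along the slope is m₁g sin 46° = 13.8 × 9.8 × 0.7193 = 97.278 N and the normal force is N = m₁g cos 46° = 93.946 N.
Kinetic friction opposes the cart's motion down the incline: f = μN = 0.17 × 93.946 = 15.971 N acting up the slope.
Newton's second law for the cart (down-slope positive): 97.278 − 15.971 − T = 13.8 a. For the hanging load (upward positive): T − 5 × 9.8 = 5 a.
Adding the two equations eliminates T: 32.307 = 18.8 a, so a = 1.7185 m/s².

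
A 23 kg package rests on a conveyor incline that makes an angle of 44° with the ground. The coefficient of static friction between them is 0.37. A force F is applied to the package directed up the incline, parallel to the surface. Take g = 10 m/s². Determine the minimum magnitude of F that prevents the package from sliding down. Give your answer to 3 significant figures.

The normal force is N = mg cos 44° = 165.448 N. With F at its minimum the package is on the verge of sliding down, so static friction is at its maximum μ_s N = 0.37 × 165.448 = 61.216 N and acts up the slope.
Equilibrium along the incline: F + μ_s N = mg sin 44°, so F = 159.771 − 61.216 = 98.555 N.

98.6 N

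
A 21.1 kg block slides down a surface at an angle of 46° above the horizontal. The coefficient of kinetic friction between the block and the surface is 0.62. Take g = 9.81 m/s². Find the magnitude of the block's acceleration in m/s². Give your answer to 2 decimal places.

Resolving the weight along the incline: the component pulling the block down the slope is mg sin 46° = 21.1 × 9.81 × 0.7193 = 148.889 N, and the normal force is N = mg cos 46° = 21.1 × 9.81 × 0.6947 = 143.797 N.
Kinetic friction acts up the slope with magnitude f = μN = 0.62 × 143.797 = 89.154 N.
Net force along the incline is 148.889 − 89.154 = 59.735 N, so a = 59.735 / 21.1 = 2.8310 m/s².

2.83 m/s²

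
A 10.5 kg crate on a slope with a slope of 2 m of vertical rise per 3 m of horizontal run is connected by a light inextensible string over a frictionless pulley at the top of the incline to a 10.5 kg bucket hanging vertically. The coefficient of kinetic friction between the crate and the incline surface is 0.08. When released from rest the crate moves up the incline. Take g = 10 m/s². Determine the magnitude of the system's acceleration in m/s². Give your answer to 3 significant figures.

For the crate on the incline: the weight component along the slope is m₁g sin 33.69° = 10.5 × 10 × 0.5547 = 58.243 N and the normal force is N = m₁g cos 33.69° = 87.365 N.
Kinetic friction opposes the crate's motion up the incline: f = μN = 0.08 × 87.365 = 6.989 N acting down the slope.
Newton's second law for the crate (up-slope positive): T − 58.243 − 6.989 = 10.5 a. For the hanging bucket (downward positive): 10.5 × 10 − T = 10.5 a.
Adding the two equations eliminates T: 39.768 = 21 a, so a = 1.8937 m/s².

1.89 m/s²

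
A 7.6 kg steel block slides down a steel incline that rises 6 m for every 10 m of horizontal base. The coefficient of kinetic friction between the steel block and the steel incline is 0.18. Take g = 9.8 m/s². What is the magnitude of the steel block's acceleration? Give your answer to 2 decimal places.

3.53 m/s²

Resolving the weight along the incline: the component pulling the steel block down the slope is mg sin 30.96° = 7.6 × 9.8 × 0.5145 = 38.320 N, and the normal force is N = mg cos 30.96° = 7.6 × 9.8 × 0.8575 = 63.867 N.
Kinetic friction acts up the slope with magnitude f = μN = 0.18 × 63.867 = 11.496 N.
Net force along the incline is 38.320 − 11.496 = 26.824 N, so a = 26.824 / 7.6 = 3.5295 m/s².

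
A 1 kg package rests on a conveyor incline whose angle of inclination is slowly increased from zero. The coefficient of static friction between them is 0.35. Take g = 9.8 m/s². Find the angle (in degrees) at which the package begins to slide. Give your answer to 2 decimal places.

19.29°

At the threshold of sliding, static friction is at its maximum μ_s N and exactly balances the weight component along the incline: mg sin θ = μ_s mg cos θ.
Hence tan θ = μ_s = 0.35, so θ = arctan(0.35) = 19.2900°.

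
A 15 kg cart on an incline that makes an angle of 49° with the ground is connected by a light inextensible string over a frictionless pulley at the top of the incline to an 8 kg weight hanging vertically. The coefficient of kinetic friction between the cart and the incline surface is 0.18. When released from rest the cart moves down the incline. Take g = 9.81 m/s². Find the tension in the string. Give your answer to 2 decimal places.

83.77 N

For the cart on the incline: the weight component along the slope is m₁g sin 49° = 15 × 9.81 × 0.7547 = 111.054 N and the normal force is N = m₁g cos 49° = 96.539 N.
Kinetic friction opposes the cart's motion down the incline: f = μN = 0.18 × 96.539 = 17.377 N acting up the slope.
Newton's second law for the cart (down-slope positive): 111.054 − 17.377 − T = 15 a. For the hanging weight (upward positive): T − 8 × 9.81 = 8 a.
Adding the two equations eliminates T: 15.197 = 23 a, so a = 0.6607 m/s².
Then from the hanging weight's equation, T = 8 × (9.81 + 0.6607) = 83.766 N.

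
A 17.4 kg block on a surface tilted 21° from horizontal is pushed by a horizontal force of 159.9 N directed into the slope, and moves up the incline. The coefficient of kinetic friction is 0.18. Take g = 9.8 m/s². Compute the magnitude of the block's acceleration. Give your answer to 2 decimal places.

The horizontal push has components F cos 21° = 159.9 × 0.9336 = 149.283 N up the incline and F sin 21° = 159.9 × 0.3584 = 57.308 N pressing into the surface.
The normal force is therefore N = mg cos 21° + F sin 21° = 159.197 + 57.308 = 216.505 N, and kinetic friction down the slope is μN = 0.18 × 216.505 = 38.971 N.
Along the incline: F cos 21° − mg sin 21° − μN = ma, so 149.283 − 61.114 − 38.971 = 17.4 a, giving a = 2.8275 m/s².

2.83 m/s²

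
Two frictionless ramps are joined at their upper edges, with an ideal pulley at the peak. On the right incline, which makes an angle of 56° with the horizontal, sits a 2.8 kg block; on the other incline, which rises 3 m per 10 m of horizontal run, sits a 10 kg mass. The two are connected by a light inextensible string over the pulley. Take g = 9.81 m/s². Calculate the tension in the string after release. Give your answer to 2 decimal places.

Resolve each weight along its own incline: the 2.8 kg mass has component 2.8 × 9.81 × sin 56° = 22.772 N down its slope, and the 10 kg mass has 10 × 9.81 × sin 16.70° = 28.189 N down its slope.
The 10 kg side's 28.189 N exceeds the other side's 22.772 N, so that mass slides down and the 2.8 kg mass slides up. Taking that direction as positive, Newton's second law for the whole system gives 28.189 − 22.772 = (2.8 + 10) a, so a = 5.417 / 12.8 = 0.4232 m/s².
For the 2.8 kg mass (up-slope positive): T − 22.772 = 2.8 × 0.4232, so T = 23.957 N.

23.96 N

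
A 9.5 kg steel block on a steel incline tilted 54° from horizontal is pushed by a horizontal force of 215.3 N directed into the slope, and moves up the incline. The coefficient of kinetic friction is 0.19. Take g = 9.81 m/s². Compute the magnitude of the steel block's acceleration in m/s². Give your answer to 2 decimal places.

The horizontal push has components F cos 54° = 215.3 × 0.5878 = 126.553 N up the incline and F sin 54° = 215.3 × 0.8090 = 174.178 N pressing into the surface.
The normal force is therefore N = mg cos 54° + F sin 54° = 54.780 + 174.178 = 228.958 N, and kinetic friction down the slope is μN = 0.19 × 228.958 = 43.502 N.
Along the incline: F cos 54° − mg sin 54° − μN = ma, so 126.553 − 75.395 − 43.502 = 9.5 a, giving a = 0.8059 m/s².

0.81 m/s²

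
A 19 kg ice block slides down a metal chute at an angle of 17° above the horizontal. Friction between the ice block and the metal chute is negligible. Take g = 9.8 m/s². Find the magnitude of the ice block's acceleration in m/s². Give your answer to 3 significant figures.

Resolving the weight along the incline: the component pulling the ice block down the slope is mg sin 17° = 19 × 9.8 × 0.2924 = 54.445 N, and the normal force is N = mg cos 17° = 19 × 9.8 × 0.9563 = 178.063 N.
With no friction the net force along the incline is 54.445 N, so a = g sin 17° = 54.445 / 19 = 2.8655 m/s².

2.87 m/s²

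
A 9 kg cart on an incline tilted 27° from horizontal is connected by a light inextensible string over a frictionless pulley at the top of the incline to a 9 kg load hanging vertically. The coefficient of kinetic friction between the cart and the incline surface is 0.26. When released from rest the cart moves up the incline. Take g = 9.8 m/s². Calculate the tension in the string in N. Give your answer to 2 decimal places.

74.34 N

For the cart on the incline: the weight component along the slope is m₁g sin 27° = 9 × 9.8 × 0.4540 = 40.043 N and the normal force is N = m₁g cos 27° = 78.587 N.
Kinetic friction opposes the cart's motion up the incline: f = μN = 0.26 × 78.587 = 20.433 N acting down the slope.
Newton's second law for the cart (up-slope positive): T − 40.043 − 20.433 = 9 a. For the hanging load (downward positive): 9 × 9.8 − T = 9 a.
Adding the two equations eliminates T: 27.724 = 18 a, so a = 1.5402 m/s².
Then from the hanging load's equation, T = 9 × (9.8 − 1.5402) = 74.338 N.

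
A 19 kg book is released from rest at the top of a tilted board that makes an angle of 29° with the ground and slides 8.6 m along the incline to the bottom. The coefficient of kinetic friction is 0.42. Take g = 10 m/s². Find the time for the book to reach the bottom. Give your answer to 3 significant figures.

The weight component along the incline is mg sin 29° = 92.114 N and the normal force is N = mg cos 29° = 166.178 N.
Friction up the slope is f = μN = 0.42 × 166.178 = 69.795 N, so the net downslope force is 92.114 − 69.795 = 22.319 N and a = 22.319 / 19 = 1.1747 m/s².
Starting from rest, L = ½at², so t = √(2L/a) = √(2 × 8.6 / 1.1747) = 3.8265 s.

3.83 s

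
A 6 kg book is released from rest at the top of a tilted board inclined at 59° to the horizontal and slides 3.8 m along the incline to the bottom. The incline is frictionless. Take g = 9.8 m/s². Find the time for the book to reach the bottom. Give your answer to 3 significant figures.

The weight component along the incline is mg sin 59° = 50.401 N and the normal force is N = mg cos 59° = 30.284 N.
With no friction, a = g sin 59° = 8.4002 m/s².
Starting from rest, L = ½at², so t = √(2L/a) = √(2 × 3.8 / 8.4002) = 0.9512 s.

0.951 s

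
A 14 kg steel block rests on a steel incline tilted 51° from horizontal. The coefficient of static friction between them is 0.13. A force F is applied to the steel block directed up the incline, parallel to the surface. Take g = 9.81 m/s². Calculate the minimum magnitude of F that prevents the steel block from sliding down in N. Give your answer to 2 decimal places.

The normal force is N = mg cos 51° = 86.431 N. With F at its minimum the steel block is on the verge of sliding down, so static friction is at its maximum μ_s N = 0.13 × 86.431 = 11.236 N and acts up the slope.
Equilibrium along the incline: F + μ_s N = mg sin 51°, so F = 106.733 − 11.236 = 95.497 N.

95.50 N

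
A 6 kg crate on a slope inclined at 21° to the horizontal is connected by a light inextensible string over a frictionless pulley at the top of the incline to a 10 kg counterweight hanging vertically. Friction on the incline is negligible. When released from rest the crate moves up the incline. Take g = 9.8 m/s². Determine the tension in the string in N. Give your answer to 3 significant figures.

49.9 N

For the crate on the incline: the weight component along the slope is m₁g sin 21° = 6 × 9.8 × 0.3584 = 21.074 N and the normal force is N = m₁g cos 21° = 54.895 N.
Newton's second law for the crate (up-slope positive): T − 21.074 = 6 a. For the hanging counterweight (downward positive): 10 × 9.8 − T = 10 a.
Adding the two equations eliminates T: 76.926 = 16 a, so a = 4.8079 m/s².
Then from the hanging counterweight's equation, T = 10 × (9.8 − 4.8079) = 49.921 N.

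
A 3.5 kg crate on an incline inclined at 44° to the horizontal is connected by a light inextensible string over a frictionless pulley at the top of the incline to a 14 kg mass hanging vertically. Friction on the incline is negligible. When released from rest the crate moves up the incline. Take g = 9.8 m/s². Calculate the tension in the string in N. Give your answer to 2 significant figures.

For the crate on the incline: the weight component along the slope is m₁g sin 44° = 3.5 × 9.8 × 0.6947 = 23.828 N and the normal force is N = m₁g cos 44° = 24.673 N.
Newton's second law for the crate (up-slope positive): T − 23.828 = 3.5 a. For the hanging mass (downward positive): 14 × 9.8 − T = 14 a.
Adding the two equations eliminates T: 113.372 = 17.5 a, so a = 6.4784 m/s².
Then from the hanging mass's equation, T = 14 × (9.8 − 6.4784) = 46.502 N.

47 N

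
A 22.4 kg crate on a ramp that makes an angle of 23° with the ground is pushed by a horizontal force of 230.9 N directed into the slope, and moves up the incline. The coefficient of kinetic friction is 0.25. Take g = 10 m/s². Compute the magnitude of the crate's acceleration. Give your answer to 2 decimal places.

The horizontal push has components F cos 23° = 230.9 × 0.9205 = 212.543 N up the incline and F sin 23° = 230.9 × 0.3907 = 90.213 N pressing into the surface.
The normal force is therefore N = mg cos 23° + F sin 23° = 206.192 + 90.213 = 296.405 N, and kinetic friction down the slope is μN = 0.25 × 296.405 = 74.101 N.
Along the incline: F cos 23° − mg sin 23° − μN = ma, so 212.543 − 87.517 − 74.101 = 22.4 a, giving a = 2.2734 m/s².

2.27 m/s²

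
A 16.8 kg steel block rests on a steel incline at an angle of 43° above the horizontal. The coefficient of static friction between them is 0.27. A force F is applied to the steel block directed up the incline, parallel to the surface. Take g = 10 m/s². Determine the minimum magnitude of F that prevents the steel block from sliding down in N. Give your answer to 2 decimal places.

The normal force is N = mg cos 43° = 122.867 N. With F at its minimum the steel block is on the verge of sliding down, so static friction is at its maximum μ_s N = 0.27 × 122.867 = 33.174 N and acts up the slope.
Equilibrium along the incline: F + μ_s N = mg sin 43°, so F = 114.576 − 33.174 = 81.402 N.

81.40 N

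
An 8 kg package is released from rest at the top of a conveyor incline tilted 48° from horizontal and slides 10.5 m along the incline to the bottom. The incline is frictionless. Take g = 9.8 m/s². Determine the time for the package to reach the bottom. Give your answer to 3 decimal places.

1.698 s

The weight component along the incline is mg sin 48° = 58.263 N and the normal force is N = mg cos 48° = 52.460 N.
With no friction, a = g sin 48° = 7.2828 m/s².
Starting from rest, L = ½at², so t = √(2L/a) = √(2 × 10.5 / 7.2828) = 1.6981 s.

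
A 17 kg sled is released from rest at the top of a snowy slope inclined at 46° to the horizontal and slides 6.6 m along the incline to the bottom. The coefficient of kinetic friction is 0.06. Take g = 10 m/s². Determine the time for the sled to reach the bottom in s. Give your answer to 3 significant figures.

The weight component along the incline is mg sin 46° = 122.288 N and the normal force is N = mg cos 46° = 118.092 N.
Friction up the slope is f = μN = 0.06 × 118.092 = 7.086 N, so the net downslope force is 122.288 − 7.086 = 115.202 N and a = 115.202 / 17 = 6.7766 m/s².
Starting from rest, L = ½at², so t = √(2L/a) = √(2 × 6.6 / 6.7766) = 1.3957 s.

1.40 s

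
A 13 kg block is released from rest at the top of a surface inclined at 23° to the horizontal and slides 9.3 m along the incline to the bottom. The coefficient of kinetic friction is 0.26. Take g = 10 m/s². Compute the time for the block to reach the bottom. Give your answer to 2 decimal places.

The weight component along the incline is mg sin 23° = 50.795 N and the normal force is N = mg cos 23° = 119.666 N.
Friction up the slope is f = μN = 0.26 × 119.666 = 31.113 N, so the net downslope force is 50.795 − 31.113 = 19.682 N and a = 19.682 / 13 = 1.5140 m/s².
Starting from rest, L = ½at², so t = √(2L/a) = √(2 × 9.3 / 1.5140) = 3.5050 s.

3.51 s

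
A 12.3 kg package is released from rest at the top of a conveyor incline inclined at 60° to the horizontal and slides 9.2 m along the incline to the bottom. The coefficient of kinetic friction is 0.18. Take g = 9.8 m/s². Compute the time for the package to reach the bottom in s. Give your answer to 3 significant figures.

The weight component along the incline is mg sin 60° = 104.391 N and the normal force is N = mg cos 60° = 60.270 N.
Friction up the slope is f = μN = 0.18 × 60.270 = 10.849 N, so the net downslope force is 104.391 − 10.849 = 93.542 N and a = 93.542 / 12.3 = 7.6050 m/s².
Starting from rest, L = ½at², so t = √(2L/a) = √(2 × 9.2 / 7.6050) = 1.5555 s.

1.56 s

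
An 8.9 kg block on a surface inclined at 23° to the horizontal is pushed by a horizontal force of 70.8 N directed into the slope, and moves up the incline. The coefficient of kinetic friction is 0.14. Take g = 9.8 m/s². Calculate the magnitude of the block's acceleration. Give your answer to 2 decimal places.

The horizontal push has components F cos 23° = 70.8 × 0.9205 = 65.171 N up the incline and F sin 23° = 70.8 × 0.3907 = 27.662 N pressing into the surface.
The normal force is therefore N = mg cos 23° + F sin 23° = 80.286 + 27.662 = 107.948 N, and kinetic friction down the slope is μN = 0.14 × 107.948 = 15.113 N.
Along the incline: F cos 23° − mg sin 23° − μN = ma, so 65.171 − 34.077 − 15.113 = 8.9 a, giving a = 1.7956 m/s².

1.80 m/s²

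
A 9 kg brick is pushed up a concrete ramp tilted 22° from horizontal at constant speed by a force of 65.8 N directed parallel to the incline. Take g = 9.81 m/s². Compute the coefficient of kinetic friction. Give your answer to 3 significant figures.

0.400

At constant speed ΣF = 0 along the incline. The applied 65.8 N acts up the slope; the weight component mg sin 22° = 33.074 N and kinetic friction μN both act down the slope.
So 65.8 = 33.074 + μ × 81.861, giving μ = (65.8 − 33.074) / 81.861 = 0.3998.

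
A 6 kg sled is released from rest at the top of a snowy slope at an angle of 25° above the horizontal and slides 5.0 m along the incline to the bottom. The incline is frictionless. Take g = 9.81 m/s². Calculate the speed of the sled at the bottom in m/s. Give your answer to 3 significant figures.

6.44 m/s

The weight component along the incline is mg sin 25° = 24.875 N and the normal force is N = mg cos 25° = 53.345 N.
With no friction, a = g sin 25° = 4.1459 m/s².
Starting from rest over a distance of 5.0 m, v² = 2aL = 2 × 4.1459 × 5.0 = 41.4590, so v = 6.4389 m/s.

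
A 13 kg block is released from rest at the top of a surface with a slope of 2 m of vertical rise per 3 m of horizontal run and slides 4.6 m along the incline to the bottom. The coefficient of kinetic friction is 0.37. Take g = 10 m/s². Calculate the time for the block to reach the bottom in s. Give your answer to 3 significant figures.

1.93 s

The weight component along the incline is mg sin 33.69° = 72.111 N and the normal force is N = mg cos 33.69° = 108.167 N.
Friction up the slope is f = μN = 0.37 × 108.167 = 40.022 N, so the net downslope force is 72.111 − 40.022 = 32.089 N and a = 32.089 / 13 = 2.4684 m/s².
Starting from rest, L = ½at², so t = √(2L/a) = √(2 × 4.6 / 2.4684) = 1.9306 s.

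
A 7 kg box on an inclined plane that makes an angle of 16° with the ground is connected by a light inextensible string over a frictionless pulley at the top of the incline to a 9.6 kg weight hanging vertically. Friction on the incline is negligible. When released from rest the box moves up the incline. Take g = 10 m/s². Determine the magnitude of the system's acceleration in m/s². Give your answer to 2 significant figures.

4.6 m/s²

For the box on the incline: the weight component along the slope is m₁g sin 16° = 7 × 10 × 0.2756 = 19.292 N and the normal force is N = m₁g cos 16° = 67.288 N.
Newton's second law for the box (up-slope positive): T − 19.292 = 7 a. For the hanging weight (downward positive): 9.6 × 10 − T = 9.6 a.
Adding the two equations eliminates T: 76.708 = 16.6 a, so a = 4.6210 m/s².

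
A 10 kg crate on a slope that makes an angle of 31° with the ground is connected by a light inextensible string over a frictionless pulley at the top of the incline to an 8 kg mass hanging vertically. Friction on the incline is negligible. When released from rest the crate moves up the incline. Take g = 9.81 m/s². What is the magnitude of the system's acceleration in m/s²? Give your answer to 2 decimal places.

1.55 m/s²

For the crate on the incline: the weight component along the slope is m₁g sin 31° = 10 × 9.81 × 0.5150 = 50.522 N and the normal force is N = m₁g cos 31° = 84.088 N.
Newton's second law for the crate (up-slope positive): T − 50.522 = 10 a. For the hanging mass (downward positive): 8 × 9.81 − T = 8 a.
Adding the two equations eliminates T: 27.958 = 18 a, so a = 1.5532 m/s².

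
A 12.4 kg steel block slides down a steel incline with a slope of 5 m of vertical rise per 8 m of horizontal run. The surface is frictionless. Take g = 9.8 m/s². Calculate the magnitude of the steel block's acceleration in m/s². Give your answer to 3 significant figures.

5.19 m/s²

Resolving the weight along the incline: the component pulling the steel block down the slope is mg sin 32.01° = 12.4 × 9.8 × 0.5300 = 64.406 N, and the normal force is N = mg cos 32.01° = 12.4 × 9.8 × 0.8480 = 103.049 N.
With no friction the net force along the incline is 64.406 N, so a = g sin 32.01° = 64.406 / 12.4 = 5.1940 m/s².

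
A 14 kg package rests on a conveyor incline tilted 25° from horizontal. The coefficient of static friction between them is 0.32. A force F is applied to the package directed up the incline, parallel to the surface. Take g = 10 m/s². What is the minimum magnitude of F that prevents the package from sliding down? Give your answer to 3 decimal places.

The normal force is N = mg cos 25° = 126.883 N. With F at its minimum the package is on the verge of sliding down, so static friction is at its maximum μ_s N = 0.32 × 126.883 = 40.603 N and acts up the slope.
Equilibrium along the incline: F + μ_s N = mg sin 25°, so F = 59.167 − 40.603 = 18.564 N.

18.564 N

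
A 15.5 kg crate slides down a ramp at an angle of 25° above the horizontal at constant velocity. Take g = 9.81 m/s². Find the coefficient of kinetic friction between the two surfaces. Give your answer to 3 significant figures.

0.466

At constant velocity the net force along the incline is zero: mg sin 25° = μ mg cos 25°.
So μ = tan 25° = 0.4226 / 0.9063 = 0.4663.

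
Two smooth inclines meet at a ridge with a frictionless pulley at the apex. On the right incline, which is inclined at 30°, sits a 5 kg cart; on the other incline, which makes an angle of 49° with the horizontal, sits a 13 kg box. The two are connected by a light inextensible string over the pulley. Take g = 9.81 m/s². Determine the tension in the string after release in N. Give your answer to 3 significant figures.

Resolve each weight along its own incline: the 5 kg mass has component 5 × 9.81 × sin 30° = 24.525 N down its slope, and the 13 kg mass has 13 × 9.81 × sin 49° = 96.248 N down its slope.
The 13 kg side's 96.248 N exceeds the other side's 24.525 N, so that mass slides down and the 5 kg mass slides up. Taking that direction as positive, Newton's second law for the whole system gives 96.248 − 24.525 = (5 + 13) a, so a = 71.723 / 18 = 3.9846 m/s².
For the 5 kg mass (up-slope positive): T − 24.525 = 5 × 3.9846, so T = 44.448 N.

44.4 N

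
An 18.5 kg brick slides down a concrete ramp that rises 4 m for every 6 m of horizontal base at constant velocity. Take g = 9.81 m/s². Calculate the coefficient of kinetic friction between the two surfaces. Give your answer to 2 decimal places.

0.67

At constant velocity the net force along the incline is zero: mg sin 33.69° = μ mg cos 33.69°.
So μ = tan 33.69° = 0.5547 / 0.8321 = 0.6666.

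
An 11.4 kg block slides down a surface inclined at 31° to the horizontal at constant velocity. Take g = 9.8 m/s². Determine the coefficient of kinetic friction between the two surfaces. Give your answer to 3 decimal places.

At constant velocity the net force along the incline is zero: mg sin 31° = μ mg cos 31°.
So μ = tan 31° = 0.5150 / 0.8572 = 0.6008.

0.601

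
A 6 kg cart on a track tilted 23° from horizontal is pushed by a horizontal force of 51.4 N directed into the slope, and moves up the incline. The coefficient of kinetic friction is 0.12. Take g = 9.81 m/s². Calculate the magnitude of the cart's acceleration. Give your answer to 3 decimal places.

2.567 m/s²

The horizontal push has components F cos 23° = 51.4 × 0.9205 = 47.314 N up the incline and F sin 23° = 51.4 × 0.3907 = 20.082 N pressing into the surface.
The normal force is therefore N = mg cos 23° + F sin 23° = 54.181 + 20.082 = 74.263 N, and kinetic friction down the slope is μN = 0.12 × 74.263 = 8.912 N.
Along the incline: F cos 23° − mg sin 23° − μN = ma, so 47.314 − 22.997 − 8.912 = 6 a, giving a = 2.5675 m/s².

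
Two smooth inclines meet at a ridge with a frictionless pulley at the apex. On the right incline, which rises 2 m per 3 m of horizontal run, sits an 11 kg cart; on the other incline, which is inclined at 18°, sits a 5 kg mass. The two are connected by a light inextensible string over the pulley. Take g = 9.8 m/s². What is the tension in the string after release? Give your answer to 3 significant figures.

29.1 N

Resolve each weight along its own incline: the 11 kg mass has component 11 × 9.8 × sin 33.69° = 59.797 N down its slope, and the 5 kg mass has 5 × 9.8 × sin 18° = 15.142 N down its slope.
The 11 kg side's 59.797 N exceeds the other side's 15.142 N, so that mass slides down and the 5 kg mass slides up. Taking that direction as positive, Newton's second law for the whole system gives 59.797 − 15.142 = (11 + 5) a, so a = 44.655 / 16 = 2.7909 m/s².
For the 5 kg mass (up-slope positive): T − 15.142 = 5 × 2.7909, so T = 29.096 N.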